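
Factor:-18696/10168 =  - 57/31= - 3^1*19^1 *31^(-1)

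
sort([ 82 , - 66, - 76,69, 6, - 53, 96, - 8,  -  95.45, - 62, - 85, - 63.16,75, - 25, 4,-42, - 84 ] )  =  [ - 95.45,-85,  -  84, - 76, - 66, - 63.16, - 62, - 53, - 42, - 25, - 8, 4, 6, 69 , 75,82, 96] 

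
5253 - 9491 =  - 4238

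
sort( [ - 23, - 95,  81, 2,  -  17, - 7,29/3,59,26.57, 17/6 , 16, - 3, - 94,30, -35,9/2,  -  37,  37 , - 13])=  [  -  95,  -  94, - 37,  -  35 , - 23,-17,-13,  -  7,- 3,2, 17/6,  9/2,29/3  ,  16 , 26.57,30, 37, 59,81]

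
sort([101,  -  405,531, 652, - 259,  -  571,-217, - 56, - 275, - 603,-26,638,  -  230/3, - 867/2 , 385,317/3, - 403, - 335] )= [ - 603, - 571, - 867/2, - 405 ,-403,-335, - 275, - 259, -217,  -  230/3,- 56, - 26 , 101 , 317/3,385, 531,638,652 ]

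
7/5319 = 7/5319 = 0.00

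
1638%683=272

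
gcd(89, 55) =1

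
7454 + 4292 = 11746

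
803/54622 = 803/54622 =0.01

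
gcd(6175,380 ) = 95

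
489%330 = 159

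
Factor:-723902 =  - 2^1*23^1*15737^1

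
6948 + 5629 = 12577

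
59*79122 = 4668198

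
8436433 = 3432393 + 5004040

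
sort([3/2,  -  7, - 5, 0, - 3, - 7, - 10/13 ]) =[ - 7, - 7, - 5, - 3,-10/13, 0, 3/2]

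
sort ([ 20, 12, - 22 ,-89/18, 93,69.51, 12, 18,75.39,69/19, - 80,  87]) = [ - 80, -22, - 89/18, 69/19,  12, 12, 18,20,69.51,75.39, 87 , 93]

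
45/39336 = 15/13112  =  0.00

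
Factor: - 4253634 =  - 2^1*3^4 * 7^1*11^2*31^1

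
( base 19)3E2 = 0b10101000111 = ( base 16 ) 547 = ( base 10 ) 1351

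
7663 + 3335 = 10998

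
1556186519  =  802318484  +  753868035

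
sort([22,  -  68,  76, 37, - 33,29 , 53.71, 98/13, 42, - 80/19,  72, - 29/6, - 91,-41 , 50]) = [ - 91 , - 68, - 41 , - 33, - 29/6 , - 80/19,  98/13,  22,  29,37, 42, 50,53.71,72, 76]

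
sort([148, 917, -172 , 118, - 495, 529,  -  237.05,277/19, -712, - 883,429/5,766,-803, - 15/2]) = [ - 883,-803, - 712,-495, - 237.05,  -  172, - 15/2, 277/19 , 429/5,  118,148, 529 , 766, 917 ] 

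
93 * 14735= 1370355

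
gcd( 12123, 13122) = 27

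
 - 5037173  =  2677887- 7715060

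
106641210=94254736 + 12386474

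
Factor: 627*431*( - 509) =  - 137550633=- 3^1*11^1*19^1*431^1*509^1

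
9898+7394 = 17292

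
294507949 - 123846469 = 170661480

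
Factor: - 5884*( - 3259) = 19175956 = 2^2*1471^1*3259^1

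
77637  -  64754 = 12883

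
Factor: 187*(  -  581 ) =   -  108647 = - 7^1* 11^1*17^1*83^1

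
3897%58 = 11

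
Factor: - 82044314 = -2^1 * 11^1 * 67^1*55661^1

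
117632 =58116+59516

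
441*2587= 1140867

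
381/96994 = 381/96994 = 0.00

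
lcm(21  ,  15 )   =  105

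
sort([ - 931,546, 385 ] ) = [ - 931,385,546]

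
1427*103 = 146981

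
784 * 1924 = 1508416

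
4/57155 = 4/57155 = 0.00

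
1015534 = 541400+474134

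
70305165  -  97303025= -26997860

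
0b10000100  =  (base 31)48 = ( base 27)4o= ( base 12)B0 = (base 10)132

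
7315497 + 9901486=17216983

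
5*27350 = 136750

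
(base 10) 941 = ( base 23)1hl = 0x3ad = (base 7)2513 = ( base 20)271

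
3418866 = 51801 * 66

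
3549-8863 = -5314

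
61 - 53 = 8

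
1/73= 1/73 = 0.01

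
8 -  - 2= 10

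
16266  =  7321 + 8945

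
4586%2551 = 2035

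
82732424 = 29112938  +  53619486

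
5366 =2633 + 2733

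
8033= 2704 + 5329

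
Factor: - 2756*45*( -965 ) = 2^2*3^2*5^2 * 13^1*53^1*193^1  =  119679300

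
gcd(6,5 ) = 1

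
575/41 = 14+1/41 = 14.02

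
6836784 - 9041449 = -2204665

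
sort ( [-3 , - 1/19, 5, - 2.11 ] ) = [- 3, - 2.11, - 1/19 , 5]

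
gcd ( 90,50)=10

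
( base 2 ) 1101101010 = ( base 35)oy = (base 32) RA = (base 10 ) 874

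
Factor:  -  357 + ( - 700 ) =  - 7^1*151^1 = - 1057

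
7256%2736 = 1784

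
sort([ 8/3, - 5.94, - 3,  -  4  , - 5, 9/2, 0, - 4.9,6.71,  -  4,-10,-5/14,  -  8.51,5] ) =[ - 10,-8.51,  -  5.94,-5, -4.9,-4, - 4, - 3,-5/14,0, 8/3,  9/2, 5,  6.71 ]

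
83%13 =5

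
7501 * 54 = 405054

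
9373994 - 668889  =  8705105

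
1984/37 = 1984/37 = 53.62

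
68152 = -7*(-9736)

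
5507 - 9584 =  - 4077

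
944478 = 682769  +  261709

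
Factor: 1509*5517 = 3^3*503^1 *613^1 =8325153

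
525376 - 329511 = 195865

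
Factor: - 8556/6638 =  - 4278/3319 = - 2^1*3^1*23^1 * 31^1*3319^(-1) 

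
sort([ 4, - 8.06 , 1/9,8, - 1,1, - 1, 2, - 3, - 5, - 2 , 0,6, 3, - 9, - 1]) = [ - 9, - 8.06, - 5, - 3,- 2, - 1,-1,- 1, 0,1/9, 1, 2,3,  4,  6, 8]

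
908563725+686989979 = 1595553704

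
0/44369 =0 = 0.00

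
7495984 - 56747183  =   - 49251199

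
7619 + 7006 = 14625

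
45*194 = 8730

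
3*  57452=172356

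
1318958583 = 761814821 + 557143762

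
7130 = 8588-1458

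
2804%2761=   43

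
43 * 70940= 3050420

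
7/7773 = 7/7773 = 0.00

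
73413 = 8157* 9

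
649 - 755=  - 106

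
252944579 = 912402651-659458072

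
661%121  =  56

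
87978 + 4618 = 92596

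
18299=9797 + 8502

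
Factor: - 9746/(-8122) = 4873/4061 = 11^1*31^ (-1 )*131^( - 1)*443^1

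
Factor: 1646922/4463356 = 2^(-1 )*3^1*53^1*5179^1 * 1115839^( - 1 ) = 823461/2231678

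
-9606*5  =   - 48030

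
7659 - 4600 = 3059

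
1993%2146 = 1993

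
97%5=2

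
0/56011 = 0 = 0.00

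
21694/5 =21694/5  =  4338.80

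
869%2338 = 869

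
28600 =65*440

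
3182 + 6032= 9214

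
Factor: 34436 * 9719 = 334683484  =  2^2 * 8609^1* 9719^1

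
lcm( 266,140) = 2660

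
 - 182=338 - 520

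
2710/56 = 48 + 11/28 = 48.39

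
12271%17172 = 12271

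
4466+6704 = 11170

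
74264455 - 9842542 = 64421913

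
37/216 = 37/216= 0.17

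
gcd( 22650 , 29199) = 3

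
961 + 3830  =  4791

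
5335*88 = 469480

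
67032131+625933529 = 692965660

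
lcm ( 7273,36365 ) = 36365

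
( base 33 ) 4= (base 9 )4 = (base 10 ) 4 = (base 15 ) 4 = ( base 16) 4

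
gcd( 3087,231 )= 21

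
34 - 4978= - 4944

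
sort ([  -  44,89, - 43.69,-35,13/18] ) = [ - 44, - 43.69, - 35,13/18, 89 ]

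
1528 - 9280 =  - 7752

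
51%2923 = 51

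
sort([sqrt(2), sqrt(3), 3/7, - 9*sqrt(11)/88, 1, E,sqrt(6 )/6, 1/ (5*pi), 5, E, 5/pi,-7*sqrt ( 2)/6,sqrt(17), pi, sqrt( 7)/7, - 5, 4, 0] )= [ - 5, - 7*sqrt( 2)/6 ,- 9*sqrt( 11)/88, 0, 1/(5*pi ),sqrt(7 )/7, sqrt (6) /6,3/7, 1, sqrt (2), 5/pi, sqrt(3 ), E, E,pi, 4, sqrt( 17),  5] 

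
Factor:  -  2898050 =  - 2^1*5^2 * 149^1*389^1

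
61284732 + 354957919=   416242651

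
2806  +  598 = 3404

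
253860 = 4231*60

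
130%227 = 130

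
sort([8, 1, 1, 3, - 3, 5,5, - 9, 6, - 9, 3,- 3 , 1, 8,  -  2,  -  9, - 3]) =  [-9, - 9, - 9,- 3, - 3,-3,-2, 1  ,  1,1, 3, 3, 5, 5, 6, 8,8]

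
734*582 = 427188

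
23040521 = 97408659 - 74368138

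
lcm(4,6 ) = 12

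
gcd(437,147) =1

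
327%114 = 99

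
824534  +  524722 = 1349256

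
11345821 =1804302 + 9541519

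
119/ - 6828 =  - 1 + 6709/6828= - 0.02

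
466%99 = 70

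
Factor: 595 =5^1*7^1*17^1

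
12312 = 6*2052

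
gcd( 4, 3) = 1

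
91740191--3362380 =95102571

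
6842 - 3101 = 3741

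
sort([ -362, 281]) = [ - 362,281 ]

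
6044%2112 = 1820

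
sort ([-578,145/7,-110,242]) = [ - 578, - 110,145/7 , 242]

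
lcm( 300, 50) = 300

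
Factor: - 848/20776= - 2^1*7^( - 2) = -2/49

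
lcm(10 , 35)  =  70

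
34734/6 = 5789 = 5789.00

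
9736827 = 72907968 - 63171141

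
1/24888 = 1/24888 = 0.00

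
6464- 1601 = 4863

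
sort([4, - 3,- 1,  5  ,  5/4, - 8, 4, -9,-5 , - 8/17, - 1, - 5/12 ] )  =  [ - 9,-8, - 5,-3,  -  1, - 1 , - 8/17, - 5/12, 5/4,4, 4, 5] 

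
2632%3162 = 2632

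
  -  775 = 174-949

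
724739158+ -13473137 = 711266021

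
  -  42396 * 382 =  -16195272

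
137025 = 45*3045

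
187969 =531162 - 343193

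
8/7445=8/7445 = 0.00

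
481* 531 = 255411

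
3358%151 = 36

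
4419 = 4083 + 336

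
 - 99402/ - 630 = 157+82/105 = 157.78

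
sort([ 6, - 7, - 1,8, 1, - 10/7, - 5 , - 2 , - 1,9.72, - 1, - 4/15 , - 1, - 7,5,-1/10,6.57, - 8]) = [ - 8 , - 7 , - 7, - 5, - 2, - 10/7,- 1, -1, - 1, -1, - 4/15, - 1/10,1, 5,6, 6.57,8, 9.72] 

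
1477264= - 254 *(-5816)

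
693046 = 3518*197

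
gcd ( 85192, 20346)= 2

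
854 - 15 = 839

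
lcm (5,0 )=0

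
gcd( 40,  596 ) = 4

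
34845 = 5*6969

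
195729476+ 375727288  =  571456764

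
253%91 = 71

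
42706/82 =21353/41 = 520.80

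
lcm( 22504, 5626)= 22504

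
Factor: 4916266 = 2^1 * 2458133^1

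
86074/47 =86074/47 =1831.36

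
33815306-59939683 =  - 26124377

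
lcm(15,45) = 45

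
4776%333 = 114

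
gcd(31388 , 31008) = 76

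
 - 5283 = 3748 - 9031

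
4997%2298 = 401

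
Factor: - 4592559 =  - 3^1*1530853^1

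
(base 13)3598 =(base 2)1110110001001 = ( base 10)7561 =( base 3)101101001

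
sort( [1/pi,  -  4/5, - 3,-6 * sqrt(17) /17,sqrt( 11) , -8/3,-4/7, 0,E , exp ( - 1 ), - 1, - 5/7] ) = [ - 3, - 8/3, - 6*sqrt (17)/17, - 1, - 4/5, - 5/7, - 4/7, 0, 1/pi, exp ( - 1), E, sqrt(11)]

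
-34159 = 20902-55061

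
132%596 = 132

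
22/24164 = 11/12082 = 0.00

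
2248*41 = 92168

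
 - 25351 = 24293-49644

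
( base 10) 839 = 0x347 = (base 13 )4C7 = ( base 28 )11r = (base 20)21J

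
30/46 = 15/23 = 0.65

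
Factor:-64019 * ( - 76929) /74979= 3^( - 2 )*2777^( - 1)*25643^1*64019^1=1641639217/24993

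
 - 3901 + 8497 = 4596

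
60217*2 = 120434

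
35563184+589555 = 36152739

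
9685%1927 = 50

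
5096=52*98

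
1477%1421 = 56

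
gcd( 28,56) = 28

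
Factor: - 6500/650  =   - 10   =  -2^1 * 5^1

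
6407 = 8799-2392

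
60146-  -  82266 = 142412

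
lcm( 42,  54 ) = 378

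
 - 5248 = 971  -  6219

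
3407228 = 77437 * 44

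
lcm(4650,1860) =9300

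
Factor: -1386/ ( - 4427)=2^1*3^2*7^1 * 11^1*19^( - 1)* 233^ ( - 1) 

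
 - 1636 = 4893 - 6529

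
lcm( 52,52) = 52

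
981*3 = 2943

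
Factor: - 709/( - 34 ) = 2^( - 1 )*17^( - 1 ) * 709^1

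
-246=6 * (- 41)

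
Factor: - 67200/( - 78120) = 2^4*3^(-1)*5^1*31^(-1) = 80/93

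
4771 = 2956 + 1815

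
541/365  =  541/365  =  1.48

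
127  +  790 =917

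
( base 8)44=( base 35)11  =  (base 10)36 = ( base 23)1d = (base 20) 1g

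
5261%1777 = 1707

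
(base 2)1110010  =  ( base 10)114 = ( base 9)136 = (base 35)39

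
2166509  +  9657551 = 11824060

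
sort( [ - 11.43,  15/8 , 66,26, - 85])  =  [ - 85, - 11.43,15/8, 26,  66 ] 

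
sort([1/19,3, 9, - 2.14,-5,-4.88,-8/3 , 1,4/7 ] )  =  [-5, -4.88, -8/3, - 2.14, 1/19,  4/7, 1, 3, 9]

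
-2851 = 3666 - 6517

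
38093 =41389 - 3296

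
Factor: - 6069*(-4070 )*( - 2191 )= -2^1*3^1 * 5^1*7^2*11^1*17^2*37^1*313^1 = - 54119518530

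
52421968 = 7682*6824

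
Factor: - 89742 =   -  2^1*3^1*14957^1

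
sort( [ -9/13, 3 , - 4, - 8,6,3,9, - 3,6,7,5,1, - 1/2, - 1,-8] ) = [ - 8, - 8,-4, - 3, - 1,  -  9/13, - 1/2,  1,3,3,5,6,6, 7,9]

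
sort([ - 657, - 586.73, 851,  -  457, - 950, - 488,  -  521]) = [-950, - 657,-586.73,-521, - 488,-457,851]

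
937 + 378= 1315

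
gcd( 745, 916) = 1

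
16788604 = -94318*( - 178)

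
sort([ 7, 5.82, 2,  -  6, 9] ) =[-6 , 2,5.82,7, 9]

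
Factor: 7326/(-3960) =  - 37/20= -2^(-2)*5^( - 1 )*37^1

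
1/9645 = 1/9645 = 0.00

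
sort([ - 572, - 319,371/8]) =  [  -  572,  -  319,371/8 ]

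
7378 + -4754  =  2624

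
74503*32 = 2384096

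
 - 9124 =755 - 9879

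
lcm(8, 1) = 8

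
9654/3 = 3218 = 3218.00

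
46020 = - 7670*(- 6)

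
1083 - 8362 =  - 7279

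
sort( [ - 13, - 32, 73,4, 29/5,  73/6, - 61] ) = [-61, - 32, - 13  ,  4,  29/5  ,  73/6, 73] 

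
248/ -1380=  - 62/345= - 0.18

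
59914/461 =59914/461=129.97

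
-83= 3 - 86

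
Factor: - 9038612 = - 2^2*11^1*205423^1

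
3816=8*477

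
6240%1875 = 615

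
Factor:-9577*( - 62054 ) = 594291158 = 2^1*19^1*23^1*61^1*71^1*157^1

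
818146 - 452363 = 365783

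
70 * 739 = 51730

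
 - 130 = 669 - 799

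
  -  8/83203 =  - 8/83203 = -0.00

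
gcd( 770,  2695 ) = 385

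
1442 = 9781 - 8339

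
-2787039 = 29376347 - 32163386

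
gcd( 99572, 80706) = 2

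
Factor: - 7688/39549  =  -2^3*3^(-1)*31^2  *  13183^( - 1)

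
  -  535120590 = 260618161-795738751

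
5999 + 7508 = 13507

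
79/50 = 79/50 = 1.58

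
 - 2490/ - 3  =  830  +  0/1 = 830.00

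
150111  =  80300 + 69811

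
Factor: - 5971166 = -2^1*2985583^1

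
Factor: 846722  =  2^1*23^1*79^1*233^1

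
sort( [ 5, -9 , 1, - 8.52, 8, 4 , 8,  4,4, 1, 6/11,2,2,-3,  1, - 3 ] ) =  [ - 9, - 8.52, - 3, - 3,6/11, 1,1,  1,2,2 , 4, 4,4, 5, 8,8 ] 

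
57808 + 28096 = 85904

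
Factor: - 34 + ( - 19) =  - 53^1 = - 53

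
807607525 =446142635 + 361464890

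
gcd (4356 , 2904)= 1452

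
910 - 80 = 830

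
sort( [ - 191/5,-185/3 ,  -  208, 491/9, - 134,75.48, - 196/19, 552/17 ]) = [ - 208, - 134, - 185/3, - 191/5,- 196/19 , 552/17, 491/9 , 75.48]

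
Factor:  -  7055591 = -1873^1*3767^1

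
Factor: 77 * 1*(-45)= - 3^2 * 5^1 * 7^1 * 11^1 = - 3465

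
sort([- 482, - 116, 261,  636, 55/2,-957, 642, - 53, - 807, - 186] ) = [-957, - 807,  -  482, - 186, - 116,  -  53,55/2, 261, 636,642]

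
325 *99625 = 32378125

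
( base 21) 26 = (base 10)48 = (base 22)24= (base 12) 40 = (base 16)30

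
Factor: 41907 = 3^1*61^1 * 229^1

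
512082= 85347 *6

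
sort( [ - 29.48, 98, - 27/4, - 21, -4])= [ - 29.48,-21,  -  27/4,- 4, 98 ] 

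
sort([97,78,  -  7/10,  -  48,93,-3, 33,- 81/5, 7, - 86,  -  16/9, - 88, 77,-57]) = [ - 88,-86,  -  57, - 48,  -  81/5, - 3, - 16/9, - 7/10 , 7,33, 77,78, 93,97]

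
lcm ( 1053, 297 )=11583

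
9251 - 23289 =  - 14038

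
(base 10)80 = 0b1010000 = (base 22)3E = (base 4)1100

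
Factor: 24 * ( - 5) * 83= - 2^3 *3^1 * 5^1*83^1=- 9960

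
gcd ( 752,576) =16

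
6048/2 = 3024 = 3024.00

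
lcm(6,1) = 6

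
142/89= 1+53/89 = 1.60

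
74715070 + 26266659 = 100981729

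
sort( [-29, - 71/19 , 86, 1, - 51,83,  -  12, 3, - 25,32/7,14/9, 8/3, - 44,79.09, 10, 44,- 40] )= [ - 51, - 44,-40, - 29 , - 25, - 12,  -  71/19,1 , 14/9,8/3, 3,32/7,10,44, 79.09,83,86]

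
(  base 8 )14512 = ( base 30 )75O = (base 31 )6mq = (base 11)4956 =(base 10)6474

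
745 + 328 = 1073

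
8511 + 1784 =10295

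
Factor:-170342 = - 2^1*53^1*1607^1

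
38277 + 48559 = 86836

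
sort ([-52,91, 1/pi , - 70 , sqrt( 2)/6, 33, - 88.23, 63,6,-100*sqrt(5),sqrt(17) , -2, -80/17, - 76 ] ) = [-100*sqrt( 5) , - 88.23,-76, - 70 , - 52,  -  80/17, -2, sqrt( 2 ) /6,1/pi,sqrt(17 ) , 6,33, 63,91]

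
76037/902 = 84+269/902 = 84.30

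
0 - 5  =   - 5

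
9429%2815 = 984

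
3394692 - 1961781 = 1432911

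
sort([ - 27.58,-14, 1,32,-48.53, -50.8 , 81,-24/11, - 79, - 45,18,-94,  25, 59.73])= [-94,-79, - 50.8,-48.53,-45, - 27.58, - 14, - 24/11,1,18,25,32, 59.73,81] 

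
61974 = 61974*1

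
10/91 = 10/91 =0.11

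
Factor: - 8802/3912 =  - 2^(- 2 ) * 3^2=-  9/4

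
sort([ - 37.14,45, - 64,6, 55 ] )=[ - 64, - 37.14,6,45,55]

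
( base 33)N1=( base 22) 1CC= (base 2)1011111000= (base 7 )2134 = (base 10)760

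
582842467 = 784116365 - 201273898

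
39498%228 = 54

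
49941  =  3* 16647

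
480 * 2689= 1290720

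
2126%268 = 250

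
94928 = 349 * 272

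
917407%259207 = 139786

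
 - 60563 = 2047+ - 62610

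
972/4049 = 972/4049 = 0.24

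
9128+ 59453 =68581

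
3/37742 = 3/37742=0.00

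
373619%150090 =73439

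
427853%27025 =22478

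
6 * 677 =4062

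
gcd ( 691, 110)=1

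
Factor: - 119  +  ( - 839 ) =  - 958 =- 2^1 * 479^1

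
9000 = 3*3000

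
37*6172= 228364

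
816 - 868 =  - 52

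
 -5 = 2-7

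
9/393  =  3/131 = 0.02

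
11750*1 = 11750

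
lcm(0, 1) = 0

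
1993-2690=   -  697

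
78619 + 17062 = 95681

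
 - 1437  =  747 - 2184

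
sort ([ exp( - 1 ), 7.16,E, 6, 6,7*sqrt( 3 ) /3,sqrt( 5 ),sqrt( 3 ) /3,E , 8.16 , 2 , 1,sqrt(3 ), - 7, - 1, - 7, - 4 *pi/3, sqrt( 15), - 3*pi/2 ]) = [ - 7,-7, - 3*pi/2,-4*pi/3,-1, exp(-1),sqrt (3 )/3, 1,sqrt( 3),2, sqrt(5), E , E,sqrt( 15),7*sqrt( 3 )/3,6, 6,7.16,  8.16] 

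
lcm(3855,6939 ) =34695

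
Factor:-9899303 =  - 9899303^1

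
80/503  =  80/503 = 0.16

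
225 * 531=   119475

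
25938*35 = 907830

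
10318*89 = 918302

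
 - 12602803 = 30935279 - 43538082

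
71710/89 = 805 + 65/89 =805.73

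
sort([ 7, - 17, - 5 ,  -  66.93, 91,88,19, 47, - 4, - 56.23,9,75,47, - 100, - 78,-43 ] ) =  [ - 100, - 78, - 66.93,  -  56.23, - 43, - 17, - 5, - 4,7, 9,19, 47,47,75,88, 91 ] 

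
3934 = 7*562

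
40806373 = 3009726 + 37796647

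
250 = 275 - 25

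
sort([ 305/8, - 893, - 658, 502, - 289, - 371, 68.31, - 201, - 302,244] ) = [-893, - 658, - 371, - 302, -289, - 201,305/8, 68.31, 244, 502] 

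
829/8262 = 829/8262= 0.10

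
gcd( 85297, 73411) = 1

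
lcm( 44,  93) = 4092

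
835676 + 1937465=2773141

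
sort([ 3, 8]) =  [ 3,8] 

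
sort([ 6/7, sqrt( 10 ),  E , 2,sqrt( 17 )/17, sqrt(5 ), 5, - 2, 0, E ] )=[ - 2, 0,  sqrt( 17 )/17,6/7, 2, sqrt(5), E,  E , sqrt( 10),5 ] 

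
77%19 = 1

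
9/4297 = 9/4297 = 0.00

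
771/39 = 257/13 =19.77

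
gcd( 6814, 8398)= 2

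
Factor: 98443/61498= 2^( -1 )*97^ ( - 1)*317^( - 1)*98443^1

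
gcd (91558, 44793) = 1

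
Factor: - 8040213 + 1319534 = - 6720679 = - 7^1*41^1*23417^1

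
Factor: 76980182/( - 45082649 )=-2^1*17^1*19^(-1)*31^( - 1)*229^1*9887^1 * 76541^( - 1)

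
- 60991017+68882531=7891514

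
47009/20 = 2350 + 9/20= 2350.45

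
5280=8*660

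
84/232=21/58 = 0.36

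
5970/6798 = 995/1133=0.88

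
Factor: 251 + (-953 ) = -702 = -2^1 *3^3*13^1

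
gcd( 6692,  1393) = 7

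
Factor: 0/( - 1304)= 0^1 = 0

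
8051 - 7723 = 328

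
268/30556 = 67/7639 = 0.01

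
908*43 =39044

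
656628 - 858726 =-202098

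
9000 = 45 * 200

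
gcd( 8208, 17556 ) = 228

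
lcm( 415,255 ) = 21165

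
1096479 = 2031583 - 935104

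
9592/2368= 4 + 15/296 =4.05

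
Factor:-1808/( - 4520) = 2/5 = 2^1 * 5^( - 1 )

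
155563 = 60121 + 95442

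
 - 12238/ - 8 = 6119/4 = 1529.75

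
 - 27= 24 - 51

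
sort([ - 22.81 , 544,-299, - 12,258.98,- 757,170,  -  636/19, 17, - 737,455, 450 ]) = [ - 757, - 737, - 299 , - 636/19 , - 22.81, - 12,17, 170,258.98,450, 455,544]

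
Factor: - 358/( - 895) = 2/5 =2^1*5^ ( - 1) 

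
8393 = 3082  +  5311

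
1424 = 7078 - 5654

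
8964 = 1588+7376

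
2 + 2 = 4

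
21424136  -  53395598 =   -  31971462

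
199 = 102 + 97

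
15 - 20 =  - 5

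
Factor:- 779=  - 19^1*41^1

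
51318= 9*5702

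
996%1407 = 996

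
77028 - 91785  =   - 14757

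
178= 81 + 97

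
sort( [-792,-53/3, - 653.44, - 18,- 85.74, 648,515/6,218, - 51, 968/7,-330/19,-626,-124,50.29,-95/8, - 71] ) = [ - 792, - 653.44, - 626, - 124, - 85.74, - 71, - 51,  -  18, - 53/3, - 330/19  ,  -  95/8,  50.29, 515/6, 968/7,218, 648]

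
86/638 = 43/319 = 0.13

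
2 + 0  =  2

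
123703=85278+38425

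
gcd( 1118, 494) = 26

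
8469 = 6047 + 2422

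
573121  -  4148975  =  -3575854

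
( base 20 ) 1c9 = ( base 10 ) 649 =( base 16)289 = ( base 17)243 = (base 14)345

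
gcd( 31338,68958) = 18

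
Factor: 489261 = 3^1 *71^1 *2297^1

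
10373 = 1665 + 8708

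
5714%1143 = 1142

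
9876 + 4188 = 14064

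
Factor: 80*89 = 2^4*5^1 *89^1 = 7120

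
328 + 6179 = 6507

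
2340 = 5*468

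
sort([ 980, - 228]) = [  -  228,980]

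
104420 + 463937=568357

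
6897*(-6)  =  -41382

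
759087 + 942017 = 1701104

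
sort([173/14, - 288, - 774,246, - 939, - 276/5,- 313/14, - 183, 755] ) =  [ - 939,-774, - 288, - 183,- 276/5, - 313/14,173/14, 246,755 ]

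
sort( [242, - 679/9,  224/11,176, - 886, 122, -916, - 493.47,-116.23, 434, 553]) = [ - 916,-886, - 493.47, - 116.23 , - 679/9, 224/11,122,176,242, 434,553 ] 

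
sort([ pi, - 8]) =[ - 8,pi]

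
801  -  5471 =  - 4670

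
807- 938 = -131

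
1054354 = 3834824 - 2780470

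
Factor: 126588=2^2*3^1*7^1*11^1*137^1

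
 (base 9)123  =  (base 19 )57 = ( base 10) 102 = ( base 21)4I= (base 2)1100110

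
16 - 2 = 14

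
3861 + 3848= 7709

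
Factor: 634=2^1*317^1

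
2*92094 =184188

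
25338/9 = 2815 + 1/3  =  2815.33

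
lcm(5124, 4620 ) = 281820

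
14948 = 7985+6963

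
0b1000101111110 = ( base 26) 6g6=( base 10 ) 4478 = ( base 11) 3401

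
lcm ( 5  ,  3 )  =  15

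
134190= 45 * 2982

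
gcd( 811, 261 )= 1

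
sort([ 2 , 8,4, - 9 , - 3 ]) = [ - 9, - 3,2,4, 8]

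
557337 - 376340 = 180997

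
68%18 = 14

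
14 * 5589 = 78246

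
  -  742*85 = -63070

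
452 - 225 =227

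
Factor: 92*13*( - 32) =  - 2^7*13^1*23^1 = - 38272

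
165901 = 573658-407757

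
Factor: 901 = 17^1*53^1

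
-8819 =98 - 8917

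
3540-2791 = 749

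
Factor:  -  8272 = -2^4*11^1*47^1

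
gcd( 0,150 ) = 150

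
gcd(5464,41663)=683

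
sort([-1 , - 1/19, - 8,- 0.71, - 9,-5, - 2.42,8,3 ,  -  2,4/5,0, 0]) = [ - 9,-8,-5,-2.42, - 2, - 1, - 0.71,- 1/19,  0,0,4/5, 3,8] 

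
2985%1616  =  1369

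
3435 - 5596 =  - 2161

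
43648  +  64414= 108062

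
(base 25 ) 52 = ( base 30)47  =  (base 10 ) 127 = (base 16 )7F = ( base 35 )3M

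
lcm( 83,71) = 5893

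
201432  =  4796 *42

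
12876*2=25752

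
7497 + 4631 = 12128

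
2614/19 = 2614/19  =  137.58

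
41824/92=454  +  14/23 = 454.61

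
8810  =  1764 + 7046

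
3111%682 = 383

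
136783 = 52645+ 84138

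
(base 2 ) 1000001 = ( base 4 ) 1001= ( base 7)122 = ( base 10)65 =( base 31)23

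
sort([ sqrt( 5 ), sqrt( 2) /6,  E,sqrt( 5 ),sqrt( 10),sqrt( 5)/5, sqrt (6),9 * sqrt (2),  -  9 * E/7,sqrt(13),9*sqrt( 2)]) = [ - 9 * E/7,sqrt( 2)/6, sqrt( 5 )/5, sqrt( 5),  sqrt( 5) , sqrt( 6),  E , sqrt ( 10 ),sqrt( 13) , 9*sqrt(2 ), 9*sqrt(2)]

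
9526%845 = 231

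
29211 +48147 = 77358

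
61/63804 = 61/63804 = 0.00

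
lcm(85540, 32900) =427700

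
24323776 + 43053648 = 67377424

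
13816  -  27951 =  - 14135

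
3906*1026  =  4007556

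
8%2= 0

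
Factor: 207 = 3^2*23^1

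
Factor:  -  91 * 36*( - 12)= 39312  =  2^4* 3^3*7^1*13^1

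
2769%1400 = 1369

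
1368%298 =176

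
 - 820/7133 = -820/7133 = -0.11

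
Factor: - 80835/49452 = -2^( - 2)*5^1*13^( - 1) * 17^1 = -85/52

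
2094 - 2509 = -415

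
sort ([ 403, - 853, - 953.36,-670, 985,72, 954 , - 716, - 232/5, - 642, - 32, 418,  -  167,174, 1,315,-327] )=[ - 953.36, - 853, - 716, -670, - 642, - 327, - 167, - 232/5, - 32, 1, 72 , 174, 315, 403,  418, 954, 985]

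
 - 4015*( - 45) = 180675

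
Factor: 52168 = 2^3*6521^1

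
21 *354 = 7434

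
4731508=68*69581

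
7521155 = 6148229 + 1372926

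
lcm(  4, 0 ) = 0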